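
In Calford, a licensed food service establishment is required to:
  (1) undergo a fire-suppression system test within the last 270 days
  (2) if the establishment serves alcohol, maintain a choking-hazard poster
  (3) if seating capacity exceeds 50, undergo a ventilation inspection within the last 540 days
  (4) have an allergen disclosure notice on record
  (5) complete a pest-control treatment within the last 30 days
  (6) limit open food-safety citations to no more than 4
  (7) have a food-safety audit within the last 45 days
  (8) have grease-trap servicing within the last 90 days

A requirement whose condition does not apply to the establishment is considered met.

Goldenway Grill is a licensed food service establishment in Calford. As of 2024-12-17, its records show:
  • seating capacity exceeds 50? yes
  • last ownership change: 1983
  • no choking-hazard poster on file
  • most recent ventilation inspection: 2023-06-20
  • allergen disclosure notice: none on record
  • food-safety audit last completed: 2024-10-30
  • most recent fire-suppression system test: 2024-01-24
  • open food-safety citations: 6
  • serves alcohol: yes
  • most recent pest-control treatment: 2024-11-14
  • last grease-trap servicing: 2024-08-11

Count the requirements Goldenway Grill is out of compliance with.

8

1. fire-suppression system test 328 days ago vs limit 270 → not met
2. condition 'serves alcohol' holds; choking-hazard poster absent → not met
3. condition 'seating capacity exceeds 50' holds; ventilation inspection 546 days ago vs limit 540 → not met
4. allergen disclosure notice absent → not met
5. pest-control treatment 33 days ago vs limit 30 → not met
6. open food-safety citations 6 > 4 → not met
7. food-safety audit 48 days ago vs limit 45 → not met
8. grease-trap servicing 128 days ago vs limit 90 → not met
Not met: 8 of 8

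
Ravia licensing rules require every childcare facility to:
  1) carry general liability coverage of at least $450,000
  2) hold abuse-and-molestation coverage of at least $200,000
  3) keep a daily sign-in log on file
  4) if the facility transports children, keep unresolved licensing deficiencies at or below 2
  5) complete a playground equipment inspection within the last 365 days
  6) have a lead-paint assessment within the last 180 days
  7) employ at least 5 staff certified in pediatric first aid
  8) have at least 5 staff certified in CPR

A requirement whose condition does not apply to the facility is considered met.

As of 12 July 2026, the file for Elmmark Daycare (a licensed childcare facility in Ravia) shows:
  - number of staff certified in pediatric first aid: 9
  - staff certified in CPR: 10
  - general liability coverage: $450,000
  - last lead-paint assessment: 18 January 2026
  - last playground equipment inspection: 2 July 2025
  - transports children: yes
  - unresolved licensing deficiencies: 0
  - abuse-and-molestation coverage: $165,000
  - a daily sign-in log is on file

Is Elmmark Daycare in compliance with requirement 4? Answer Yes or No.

Yes

4. condition 'transports children' holds; unresolved licensing deficiencies 0 ≤ 2 → met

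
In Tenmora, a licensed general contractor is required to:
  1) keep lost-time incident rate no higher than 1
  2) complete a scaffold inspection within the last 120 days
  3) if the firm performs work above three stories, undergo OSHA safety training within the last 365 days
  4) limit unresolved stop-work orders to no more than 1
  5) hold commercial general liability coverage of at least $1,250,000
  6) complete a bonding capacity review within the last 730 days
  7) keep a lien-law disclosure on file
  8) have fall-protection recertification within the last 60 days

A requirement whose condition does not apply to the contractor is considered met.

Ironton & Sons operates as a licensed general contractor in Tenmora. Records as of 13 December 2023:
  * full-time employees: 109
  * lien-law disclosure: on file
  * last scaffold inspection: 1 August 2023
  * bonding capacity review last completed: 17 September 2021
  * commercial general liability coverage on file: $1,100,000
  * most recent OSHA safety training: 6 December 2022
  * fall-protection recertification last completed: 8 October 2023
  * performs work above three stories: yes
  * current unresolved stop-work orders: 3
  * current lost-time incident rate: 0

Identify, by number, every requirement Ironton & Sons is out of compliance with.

2, 3, 4, 5, 6, 8

1. lost-time incident rate 0 ≤ 1 → met
2. scaffold inspection 134 days ago vs limit 120 → not met
3. condition 'performs work above three stories' holds; OSHA safety training 372 days ago vs limit 365 → not met
4. unresolved stop-work orders 3 > 1 → not met
5. commercial general liability coverage $1,100,000 < $1,250,000 → not met
6. bonding capacity review 817 days ago vs limit 730 → not met
7. lien-law disclosure present → met
8. fall-protection recertification 66 days ago vs limit 60 → not met
Not met: 2, 3, 4, 5, 6, 8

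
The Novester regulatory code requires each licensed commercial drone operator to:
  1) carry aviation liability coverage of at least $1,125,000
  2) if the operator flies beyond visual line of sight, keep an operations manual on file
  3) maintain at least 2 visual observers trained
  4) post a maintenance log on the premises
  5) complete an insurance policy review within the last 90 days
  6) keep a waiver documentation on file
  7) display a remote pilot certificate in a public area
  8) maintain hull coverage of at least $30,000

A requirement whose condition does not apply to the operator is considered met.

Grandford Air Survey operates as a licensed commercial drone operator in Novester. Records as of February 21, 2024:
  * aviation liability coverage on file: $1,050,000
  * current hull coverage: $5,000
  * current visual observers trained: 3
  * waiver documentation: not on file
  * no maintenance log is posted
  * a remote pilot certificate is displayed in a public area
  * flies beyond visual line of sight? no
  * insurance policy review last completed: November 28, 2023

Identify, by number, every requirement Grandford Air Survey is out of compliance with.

1. aviation liability coverage $1,050,000 < $1,125,000 → not met
2. condition 'flies beyond visual line of sight' does not hold → requirement n/a → met
3. visual observers trained 3 ≥ 2 → met
4. maintenance log absent → not met
5. insurance policy review 85 days ago vs limit 90 → met
6. waiver documentation absent → not met
7. remote pilot certificate present → met
8. hull coverage $5,000 < $30,000 → not met
Not met: 1, 4, 6, 8

1, 4, 6, 8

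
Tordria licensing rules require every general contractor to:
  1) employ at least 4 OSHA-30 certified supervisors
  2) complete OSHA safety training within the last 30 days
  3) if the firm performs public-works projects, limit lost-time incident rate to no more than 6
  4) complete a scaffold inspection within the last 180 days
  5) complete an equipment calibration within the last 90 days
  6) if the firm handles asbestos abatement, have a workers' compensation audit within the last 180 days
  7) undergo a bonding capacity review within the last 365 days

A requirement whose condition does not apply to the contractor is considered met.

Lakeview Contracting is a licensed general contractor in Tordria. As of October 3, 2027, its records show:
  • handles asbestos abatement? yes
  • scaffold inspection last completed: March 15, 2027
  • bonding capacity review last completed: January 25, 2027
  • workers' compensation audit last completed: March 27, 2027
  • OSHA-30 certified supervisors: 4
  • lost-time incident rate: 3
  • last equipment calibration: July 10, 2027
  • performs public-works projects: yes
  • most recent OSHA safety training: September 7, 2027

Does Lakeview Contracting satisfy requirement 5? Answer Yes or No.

5. equipment calibration 85 days ago vs limit 90 → met

Yes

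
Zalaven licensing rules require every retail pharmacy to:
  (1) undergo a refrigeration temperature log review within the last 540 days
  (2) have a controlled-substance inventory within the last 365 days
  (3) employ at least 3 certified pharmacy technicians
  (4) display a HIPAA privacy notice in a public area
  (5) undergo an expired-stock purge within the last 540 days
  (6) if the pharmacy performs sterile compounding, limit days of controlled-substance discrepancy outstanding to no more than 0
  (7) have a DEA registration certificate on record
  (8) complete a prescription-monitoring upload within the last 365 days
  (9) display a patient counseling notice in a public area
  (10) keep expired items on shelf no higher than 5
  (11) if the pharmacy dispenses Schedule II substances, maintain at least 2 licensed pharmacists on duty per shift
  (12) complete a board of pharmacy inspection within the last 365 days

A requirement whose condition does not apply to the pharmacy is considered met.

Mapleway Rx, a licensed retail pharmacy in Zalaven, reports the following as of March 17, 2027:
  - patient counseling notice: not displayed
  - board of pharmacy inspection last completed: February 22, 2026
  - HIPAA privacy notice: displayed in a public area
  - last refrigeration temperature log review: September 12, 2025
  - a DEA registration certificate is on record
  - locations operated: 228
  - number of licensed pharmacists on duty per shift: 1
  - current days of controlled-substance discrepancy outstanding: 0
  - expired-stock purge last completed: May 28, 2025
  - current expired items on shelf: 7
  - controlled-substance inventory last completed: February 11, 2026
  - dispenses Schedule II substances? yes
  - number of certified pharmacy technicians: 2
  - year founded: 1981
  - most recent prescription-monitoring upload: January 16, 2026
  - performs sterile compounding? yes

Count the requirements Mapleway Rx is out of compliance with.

9

1. refrigeration temperature log review 551 days ago vs limit 540 → not met
2. controlled-substance inventory 399 days ago vs limit 365 → not met
3. certified pharmacy technicians 2 < 3 → not met
4. HIPAA privacy notice present → met
5. expired-stock purge 658 days ago vs limit 540 → not met
6. condition 'performs sterile compounding' holds; days of controlled-substance discrepancy outstanding 0 ≤ 0 → met
7. DEA registration certificate present → met
8. prescription-monitoring upload 425 days ago vs limit 365 → not met
9. patient counseling notice absent → not met
10. expired items on shelf 7 > 5 → not met
11. condition 'dispenses Schedule II substances' holds; licensed pharmacists on duty per shift 1 < 2 → not met
12. board of pharmacy inspection 388 days ago vs limit 365 → not met
Not met: 9 of 12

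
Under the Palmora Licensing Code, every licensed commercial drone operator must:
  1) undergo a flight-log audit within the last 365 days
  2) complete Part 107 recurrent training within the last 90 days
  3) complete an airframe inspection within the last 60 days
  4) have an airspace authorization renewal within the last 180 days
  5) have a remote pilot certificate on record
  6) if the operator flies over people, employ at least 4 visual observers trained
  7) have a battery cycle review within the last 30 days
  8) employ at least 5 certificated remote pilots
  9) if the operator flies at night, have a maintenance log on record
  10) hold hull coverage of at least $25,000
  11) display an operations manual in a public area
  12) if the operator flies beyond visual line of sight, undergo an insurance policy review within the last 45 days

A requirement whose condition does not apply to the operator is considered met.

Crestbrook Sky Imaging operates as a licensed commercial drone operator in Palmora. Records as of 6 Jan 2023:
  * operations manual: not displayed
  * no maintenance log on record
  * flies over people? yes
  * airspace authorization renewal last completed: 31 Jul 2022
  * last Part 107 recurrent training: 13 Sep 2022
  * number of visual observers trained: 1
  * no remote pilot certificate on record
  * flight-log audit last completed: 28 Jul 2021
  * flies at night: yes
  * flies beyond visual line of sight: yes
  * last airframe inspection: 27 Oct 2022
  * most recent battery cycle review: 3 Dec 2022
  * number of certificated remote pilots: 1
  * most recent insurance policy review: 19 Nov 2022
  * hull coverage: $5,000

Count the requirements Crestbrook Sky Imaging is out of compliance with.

1. flight-log audit 527 days ago vs limit 365 → not met
2. Part 107 recurrent training 115 days ago vs limit 90 → not met
3. airframe inspection 71 days ago vs limit 60 → not met
4. airspace authorization renewal 159 days ago vs limit 180 → met
5. remote pilot certificate absent → not met
6. condition 'flies over people' holds; visual observers trained 1 < 4 → not met
7. battery cycle review 34 days ago vs limit 30 → not met
8. certificated remote pilots 1 < 5 → not met
9. condition 'flies at night' holds; maintenance log absent → not met
10. hull coverage $5,000 < $25,000 → not met
11. operations manual absent → not met
12. condition 'flies beyond visual line of sight' holds; insurance policy review 48 days ago vs limit 45 → not met
Not met: 11 of 12

11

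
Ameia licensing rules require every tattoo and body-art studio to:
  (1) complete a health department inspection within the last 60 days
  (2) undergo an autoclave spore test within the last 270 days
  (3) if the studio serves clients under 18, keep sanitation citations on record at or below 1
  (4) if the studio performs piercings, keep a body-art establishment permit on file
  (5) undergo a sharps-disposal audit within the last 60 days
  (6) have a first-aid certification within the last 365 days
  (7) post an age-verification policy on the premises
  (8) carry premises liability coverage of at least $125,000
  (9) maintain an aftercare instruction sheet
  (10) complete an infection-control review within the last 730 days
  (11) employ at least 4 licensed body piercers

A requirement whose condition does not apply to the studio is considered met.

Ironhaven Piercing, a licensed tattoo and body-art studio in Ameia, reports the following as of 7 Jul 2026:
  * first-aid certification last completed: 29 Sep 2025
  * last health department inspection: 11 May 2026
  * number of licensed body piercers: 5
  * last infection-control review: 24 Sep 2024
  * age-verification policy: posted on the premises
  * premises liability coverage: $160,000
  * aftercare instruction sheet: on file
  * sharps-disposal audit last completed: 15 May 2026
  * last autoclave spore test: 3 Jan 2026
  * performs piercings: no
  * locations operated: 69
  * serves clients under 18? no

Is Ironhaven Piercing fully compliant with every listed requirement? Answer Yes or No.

1. health department inspection 57 days ago vs limit 60 → met
2. autoclave spore test 185 days ago vs limit 270 → met
3. condition 'serves clients under 18' does not hold → requirement n/a → met
4. condition 'performs piercings' does not hold → requirement n/a → met
5. sharps-disposal audit 53 days ago vs limit 60 → met
6. first-aid certification 281 days ago vs limit 365 → met
7. age-verification policy present → met
8. premises liability coverage $160,000 ≥ $125,000 → met
9. aftercare instruction sheet present → met
10. infection-control review 651 days ago vs limit 730 → met
11. licensed body piercers 5 ≥ 4 → met
All met.

Yes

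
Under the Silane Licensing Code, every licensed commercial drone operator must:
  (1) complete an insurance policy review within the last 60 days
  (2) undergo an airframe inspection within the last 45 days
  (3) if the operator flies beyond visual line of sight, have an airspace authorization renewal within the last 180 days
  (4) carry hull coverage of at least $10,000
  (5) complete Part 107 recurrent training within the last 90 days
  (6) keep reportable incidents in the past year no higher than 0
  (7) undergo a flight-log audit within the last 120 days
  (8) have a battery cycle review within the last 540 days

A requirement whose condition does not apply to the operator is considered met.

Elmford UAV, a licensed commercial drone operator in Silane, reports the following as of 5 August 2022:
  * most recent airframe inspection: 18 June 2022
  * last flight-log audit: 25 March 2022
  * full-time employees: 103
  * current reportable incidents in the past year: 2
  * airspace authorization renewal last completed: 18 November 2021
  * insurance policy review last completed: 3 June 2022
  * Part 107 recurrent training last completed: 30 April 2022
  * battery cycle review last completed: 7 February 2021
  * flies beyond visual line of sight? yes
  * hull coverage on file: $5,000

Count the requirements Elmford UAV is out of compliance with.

1. insurance policy review 63 days ago vs limit 60 → not met
2. airframe inspection 48 days ago vs limit 45 → not met
3. condition 'flies beyond visual line of sight' holds; airspace authorization renewal 260 days ago vs limit 180 → not met
4. hull coverage $5,000 < $10,000 → not met
5. Part 107 recurrent training 97 days ago vs limit 90 → not met
6. reportable incidents in the past year 2 > 0 → not met
7. flight-log audit 133 days ago vs limit 120 → not met
8. battery cycle review 544 days ago vs limit 540 → not met
Not met: 8 of 8

8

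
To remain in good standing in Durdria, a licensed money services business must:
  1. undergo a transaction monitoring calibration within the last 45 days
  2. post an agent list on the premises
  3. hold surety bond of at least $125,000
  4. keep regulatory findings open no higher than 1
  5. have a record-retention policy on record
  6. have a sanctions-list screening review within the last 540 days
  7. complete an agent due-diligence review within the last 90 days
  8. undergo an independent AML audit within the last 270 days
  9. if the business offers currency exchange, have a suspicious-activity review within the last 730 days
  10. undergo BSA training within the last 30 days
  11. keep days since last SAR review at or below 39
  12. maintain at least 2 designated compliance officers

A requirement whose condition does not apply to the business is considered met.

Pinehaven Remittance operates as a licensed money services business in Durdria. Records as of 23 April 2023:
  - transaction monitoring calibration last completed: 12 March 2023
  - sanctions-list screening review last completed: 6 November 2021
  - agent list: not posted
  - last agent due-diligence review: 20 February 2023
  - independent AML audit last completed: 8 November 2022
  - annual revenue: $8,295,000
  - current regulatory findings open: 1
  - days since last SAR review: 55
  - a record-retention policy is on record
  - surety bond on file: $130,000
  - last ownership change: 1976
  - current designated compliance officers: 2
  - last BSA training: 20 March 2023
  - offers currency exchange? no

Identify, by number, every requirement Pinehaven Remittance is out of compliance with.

2, 10, 11

1. transaction monitoring calibration 42 days ago vs limit 45 → met
2. agent list absent → not met
3. surety bond $130,000 ≥ $125,000 → met
4. regulatory findings open 1 ≤ 1 → met
5. record-retention policy present → met
6. sanctions-list screening review 533 days ago vs limit 540 → met
7. agent due-diligence review 62 days ago vs limit 90 → met
8. independent AML audit 166 days ago vs limit 270 → met
9. condition 'offers currency exchange' does not hold → requirement n/a → met
10. BSA training 34 days ago vs limit 30 → not met
11. days since last SAR review 55 > 39 → not met
12. designated compliance officers 2 ≥ 2 → met
Not met: 2, 10, 11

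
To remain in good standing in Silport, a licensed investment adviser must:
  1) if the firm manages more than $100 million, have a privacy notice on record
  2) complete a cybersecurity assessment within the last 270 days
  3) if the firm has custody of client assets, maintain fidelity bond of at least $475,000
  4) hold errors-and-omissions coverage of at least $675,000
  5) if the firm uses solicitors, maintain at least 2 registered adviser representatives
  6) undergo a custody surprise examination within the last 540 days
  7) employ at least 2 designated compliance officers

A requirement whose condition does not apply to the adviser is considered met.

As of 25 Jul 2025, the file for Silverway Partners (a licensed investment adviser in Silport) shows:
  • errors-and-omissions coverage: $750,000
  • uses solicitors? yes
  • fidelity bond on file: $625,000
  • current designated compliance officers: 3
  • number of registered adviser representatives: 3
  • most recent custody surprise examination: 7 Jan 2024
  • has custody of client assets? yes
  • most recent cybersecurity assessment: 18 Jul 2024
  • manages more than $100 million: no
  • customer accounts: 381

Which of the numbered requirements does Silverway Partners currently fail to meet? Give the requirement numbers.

2, 6

1. condition 'manages more than $100 million' does not hold → requirement n/a → met
2. cybersecurity assessment 372 days ago vs limit 270 → not met
3. condition 'has custody of client assets' holds; fidelity bond $625,000 ≥ $475,000 → met
4. errors-and-omissions coverage $750,000 ≥ $675,000 → met
5. condition 'uses solicitors' holds; registered adviser representatives 3 ≥ 2 → met
6. custody surprise examination 565 days ago vs limit 540 → not met
7. designated compliance officers 3 ≥ 2 → met
Not met: 2, 6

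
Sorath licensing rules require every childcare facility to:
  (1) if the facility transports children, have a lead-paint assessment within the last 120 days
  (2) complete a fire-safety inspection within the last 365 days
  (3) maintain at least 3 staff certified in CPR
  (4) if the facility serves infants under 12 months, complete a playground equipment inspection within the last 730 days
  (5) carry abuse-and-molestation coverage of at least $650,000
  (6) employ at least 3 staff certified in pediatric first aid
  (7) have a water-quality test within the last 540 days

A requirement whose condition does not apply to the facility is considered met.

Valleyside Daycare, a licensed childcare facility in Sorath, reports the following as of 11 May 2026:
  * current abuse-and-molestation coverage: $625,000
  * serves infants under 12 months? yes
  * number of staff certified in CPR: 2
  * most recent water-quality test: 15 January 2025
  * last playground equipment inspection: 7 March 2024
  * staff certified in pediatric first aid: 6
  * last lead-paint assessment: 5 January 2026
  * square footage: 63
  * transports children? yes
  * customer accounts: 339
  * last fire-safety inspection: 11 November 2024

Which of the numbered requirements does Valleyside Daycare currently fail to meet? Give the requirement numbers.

1, 2, 3, 4, 5

1. condition 'transports children' holds; lead-paint assessment 126 days ago vs limit 120 → not met
2. fire-safety inspection 546 days ago vs limit 365 → not met
3. staff certified in CPR 2 < 3 → not met
4. condition 'serves infants under 12 months' holds; playground equipment inspection 795 days ago vs limit 730 → not met
5. abuse-and-molestation coverage $625,000 < $650,000 → not met
6. staff certified in pediatric first aid 6 ≥ 3 → met
7. water-quality test 481 days ago vs limit 540 → met
Not met: 1, 2, 3, 4, 5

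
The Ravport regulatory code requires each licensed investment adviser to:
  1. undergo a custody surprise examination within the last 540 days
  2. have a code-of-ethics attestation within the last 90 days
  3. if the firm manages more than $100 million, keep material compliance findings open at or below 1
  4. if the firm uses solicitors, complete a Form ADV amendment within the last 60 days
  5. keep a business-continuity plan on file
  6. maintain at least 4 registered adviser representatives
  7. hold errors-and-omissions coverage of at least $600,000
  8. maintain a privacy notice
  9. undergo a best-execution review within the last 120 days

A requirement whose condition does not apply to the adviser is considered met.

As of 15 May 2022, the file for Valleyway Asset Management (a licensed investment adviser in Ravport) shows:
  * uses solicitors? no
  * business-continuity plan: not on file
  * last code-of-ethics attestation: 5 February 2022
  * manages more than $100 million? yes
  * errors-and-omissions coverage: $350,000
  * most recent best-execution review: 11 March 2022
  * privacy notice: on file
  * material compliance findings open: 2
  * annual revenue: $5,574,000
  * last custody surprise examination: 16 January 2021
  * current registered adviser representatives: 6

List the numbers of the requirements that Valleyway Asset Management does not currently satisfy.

1. custody surprise examination 484 days ago vs limit 540 → met
2. code-of-ethics attestation 99 days ago vs limit 90 → not met
3. condition 'manages more than $100 million' holds; material compliance findings open 2 > 1 → not met
4. condition 'uses solicitors' does not hold → requirement n/a → met
5. business-continuity plan absent → not met
6. registered adviser representatives 6 ≥ 4 → met
7. errors-and-omissions coverage $350,000 < $600,000 → not met
8. privacy notice present → met
9. best-execution review 65 days ago vs limit 120 → met
Not met: 2, 3, 5, 7

2, 3, 5, 7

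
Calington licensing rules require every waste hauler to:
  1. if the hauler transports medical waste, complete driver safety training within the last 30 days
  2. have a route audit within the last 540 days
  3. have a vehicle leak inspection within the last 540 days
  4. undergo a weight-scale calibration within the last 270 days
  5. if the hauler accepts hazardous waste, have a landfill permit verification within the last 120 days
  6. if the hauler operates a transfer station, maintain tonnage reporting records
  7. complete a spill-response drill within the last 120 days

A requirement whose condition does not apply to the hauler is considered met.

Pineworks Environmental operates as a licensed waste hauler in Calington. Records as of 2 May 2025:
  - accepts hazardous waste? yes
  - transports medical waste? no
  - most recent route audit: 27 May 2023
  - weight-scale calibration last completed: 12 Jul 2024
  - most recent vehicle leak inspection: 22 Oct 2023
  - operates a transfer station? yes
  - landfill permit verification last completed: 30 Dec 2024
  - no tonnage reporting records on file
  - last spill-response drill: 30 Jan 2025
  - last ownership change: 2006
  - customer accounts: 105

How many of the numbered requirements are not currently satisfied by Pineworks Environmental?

1. condition 'transports medical waste' does not hold → requirement n/a → met
2. route audit 706 days ago vs limit 540 → not met
3. vehicle leak inspection 558 days ago vs limit 540 → not met
4. weight-scale calibration 294 days ago vs limit 270 → not met
5. condition 'accepts hazardous waste' holds; landfill permit verification 123 days ago vs limit 120 → not met
6. condition 'operates a transfer station' holds; tonnage reporting records absent → not met
7. spill-response drill 92 days ago vs limit 120 → met
Not met: 5 of 7

5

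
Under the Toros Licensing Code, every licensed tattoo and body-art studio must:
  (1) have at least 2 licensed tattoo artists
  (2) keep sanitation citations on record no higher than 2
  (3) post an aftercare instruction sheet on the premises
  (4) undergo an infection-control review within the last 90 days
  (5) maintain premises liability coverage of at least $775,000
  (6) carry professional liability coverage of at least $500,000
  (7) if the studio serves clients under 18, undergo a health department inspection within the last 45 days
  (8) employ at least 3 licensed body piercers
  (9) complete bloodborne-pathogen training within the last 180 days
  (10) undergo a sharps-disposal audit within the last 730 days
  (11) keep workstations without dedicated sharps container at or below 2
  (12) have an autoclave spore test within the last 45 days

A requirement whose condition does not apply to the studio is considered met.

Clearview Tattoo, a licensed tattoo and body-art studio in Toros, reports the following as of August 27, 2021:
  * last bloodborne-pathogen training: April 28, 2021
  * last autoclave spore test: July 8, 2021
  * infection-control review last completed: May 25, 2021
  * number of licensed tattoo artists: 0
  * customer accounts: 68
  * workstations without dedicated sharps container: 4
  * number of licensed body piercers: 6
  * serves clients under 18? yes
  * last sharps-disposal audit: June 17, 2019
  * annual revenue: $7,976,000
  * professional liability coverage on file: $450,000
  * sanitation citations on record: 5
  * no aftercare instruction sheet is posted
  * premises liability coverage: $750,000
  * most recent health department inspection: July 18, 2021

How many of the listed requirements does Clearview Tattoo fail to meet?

9

1. licensed tattoo artists 0 < 2 → not met
2. sanitation citations on record 5 > 2 → not met
3. aftercare instruction sheet absent → not met
4. infection-control review 94 days ago vs limit 90 → not met
5. premises liability coverage $750,000 < $775,000 → not met
6. professional liability coverage $450,000 < $500,000 → not met
7. condition 'serves clients under 18' holds; health department inspection 40 days ago vs limit 45 → met
8. licensed body piercers 6 ≥ 3 → met
9. bloodborne-pathogen training 121 days ago vs limit 180 → met
10. sharps-disposal audit 802 days ago vs limit 730 → not met
11. workstations without dedicated sharps container 4 > 2 → not met
12. autoclave spore test 50 days ago vs limit 45 → not met
Not met: 9 of 12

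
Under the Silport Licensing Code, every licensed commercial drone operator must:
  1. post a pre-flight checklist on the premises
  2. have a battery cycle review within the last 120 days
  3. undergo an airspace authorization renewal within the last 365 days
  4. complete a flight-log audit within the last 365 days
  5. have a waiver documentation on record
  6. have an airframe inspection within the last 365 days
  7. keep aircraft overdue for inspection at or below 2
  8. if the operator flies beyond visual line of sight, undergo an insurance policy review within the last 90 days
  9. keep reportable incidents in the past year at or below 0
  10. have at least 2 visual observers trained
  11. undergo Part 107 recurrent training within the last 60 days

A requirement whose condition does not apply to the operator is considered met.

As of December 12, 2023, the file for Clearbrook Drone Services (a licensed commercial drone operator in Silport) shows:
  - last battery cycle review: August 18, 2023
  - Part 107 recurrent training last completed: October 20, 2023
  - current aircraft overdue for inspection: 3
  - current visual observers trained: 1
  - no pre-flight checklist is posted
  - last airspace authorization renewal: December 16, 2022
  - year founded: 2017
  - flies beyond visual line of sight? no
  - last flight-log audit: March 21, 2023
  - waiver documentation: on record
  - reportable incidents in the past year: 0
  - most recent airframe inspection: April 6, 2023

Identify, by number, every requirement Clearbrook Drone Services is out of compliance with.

1. pre-flight checklist absent → not met
2. battery cycle review 116 days ago vs limit 120 → met
3. airspace authorization renewal 361 days ago vs limit 365 → met
4. flight-log audit 266 days ago vs limit 365 → met
5. waiver documentation present → met
6. airframe inspection 250 days ago vs limit 365 → met
7. aircraft overdue for inspection 3 > 2 → not met
8. condition 'flies beyond visual line of sight' does not hold → requirement n/a → met
9. reportable incidents in the past year 0 ≤ 0 → met
10. visual observers trained 1 < 2 → not met
11. Part 107 recurrent training 53 days ago vs limit 60 → met
Not met: 1, 7, 10

1, 7, 10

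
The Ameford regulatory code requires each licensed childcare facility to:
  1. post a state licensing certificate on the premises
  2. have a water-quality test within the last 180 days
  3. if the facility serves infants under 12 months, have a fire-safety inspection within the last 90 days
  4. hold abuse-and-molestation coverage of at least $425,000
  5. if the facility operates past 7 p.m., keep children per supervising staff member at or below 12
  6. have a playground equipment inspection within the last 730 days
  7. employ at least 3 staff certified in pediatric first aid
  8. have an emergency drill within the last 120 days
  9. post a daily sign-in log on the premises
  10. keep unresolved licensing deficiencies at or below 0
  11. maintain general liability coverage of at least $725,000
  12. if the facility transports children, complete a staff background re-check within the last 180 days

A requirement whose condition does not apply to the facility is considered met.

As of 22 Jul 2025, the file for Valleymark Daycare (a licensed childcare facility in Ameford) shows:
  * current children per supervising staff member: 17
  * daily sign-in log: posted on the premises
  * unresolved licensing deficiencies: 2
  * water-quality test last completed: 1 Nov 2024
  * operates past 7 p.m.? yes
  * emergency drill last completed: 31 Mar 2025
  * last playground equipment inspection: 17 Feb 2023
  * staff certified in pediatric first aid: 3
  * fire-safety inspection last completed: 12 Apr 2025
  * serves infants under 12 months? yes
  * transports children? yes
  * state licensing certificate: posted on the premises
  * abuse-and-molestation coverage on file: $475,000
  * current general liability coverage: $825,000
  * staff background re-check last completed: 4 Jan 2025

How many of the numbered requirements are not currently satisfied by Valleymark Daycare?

6

1. state licensing certificate present → met
2. water-quality test 263 days ago vs limit 180 → not met
3. condition 'serves infants under 12 months' holds; fire-safety inspection 101 days ago vs limit 90 → not met
4. abuse-and-molestation coverage $475,000 ≥ $425,000 → met
5. condition 'operates past 7 p.m.' holds; children per supervising staff member 17 > 12 → not met
6. playground equipment inspection 886 days ago vs limit 730 → not met
7. staff certified in pediatric first aid 3 ≥ 3 → met
8. emergency drill 113 days ago vs limit 120 → met
9. daily sign-in log present → met
10. unresolved licensing deficiencies 2 > 0 → not met
11. general liability coverage $825,000 ≥ $725,000 → met
12. condition 'transports children' holds; staff background re-check 199 days ago vs limit 180 → not met
Not met: 6 of 12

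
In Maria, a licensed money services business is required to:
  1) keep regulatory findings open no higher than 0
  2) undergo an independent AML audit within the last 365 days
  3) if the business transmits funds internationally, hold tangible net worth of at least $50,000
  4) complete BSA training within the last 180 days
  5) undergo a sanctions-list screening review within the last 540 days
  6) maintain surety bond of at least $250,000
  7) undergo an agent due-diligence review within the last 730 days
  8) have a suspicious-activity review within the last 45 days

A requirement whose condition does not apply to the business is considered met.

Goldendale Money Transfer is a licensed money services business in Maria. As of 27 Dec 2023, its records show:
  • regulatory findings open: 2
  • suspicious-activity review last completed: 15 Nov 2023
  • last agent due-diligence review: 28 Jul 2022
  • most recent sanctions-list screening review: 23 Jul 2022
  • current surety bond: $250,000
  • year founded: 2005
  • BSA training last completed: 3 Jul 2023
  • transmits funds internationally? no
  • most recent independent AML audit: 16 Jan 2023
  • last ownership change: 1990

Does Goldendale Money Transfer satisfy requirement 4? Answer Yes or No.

Yes

4. BSA training 177 days ago vs limit 180 → met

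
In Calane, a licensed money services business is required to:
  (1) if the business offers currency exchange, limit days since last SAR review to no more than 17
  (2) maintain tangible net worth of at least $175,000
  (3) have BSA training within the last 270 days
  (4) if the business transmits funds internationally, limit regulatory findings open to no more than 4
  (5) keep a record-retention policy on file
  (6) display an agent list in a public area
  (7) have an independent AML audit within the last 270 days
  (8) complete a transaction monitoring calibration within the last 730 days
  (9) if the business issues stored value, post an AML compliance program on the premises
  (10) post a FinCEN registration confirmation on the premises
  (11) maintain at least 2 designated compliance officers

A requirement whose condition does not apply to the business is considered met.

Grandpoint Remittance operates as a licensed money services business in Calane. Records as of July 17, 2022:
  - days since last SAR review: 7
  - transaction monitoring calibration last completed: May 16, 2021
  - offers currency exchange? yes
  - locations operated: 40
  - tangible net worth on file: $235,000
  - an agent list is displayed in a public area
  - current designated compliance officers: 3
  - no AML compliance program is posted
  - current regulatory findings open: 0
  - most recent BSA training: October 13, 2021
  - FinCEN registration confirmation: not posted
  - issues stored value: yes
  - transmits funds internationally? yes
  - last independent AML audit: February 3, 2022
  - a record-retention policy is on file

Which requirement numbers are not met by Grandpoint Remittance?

3, 9, 10

1. condition 'offers currency exchange' holds; days since last SAR review 7 ≤ 17 → met
2. tangible net worth $235,000 ≥ $175,000 → met
3. BSA training 277 days ago vs limit 270 → not met
4. condition 'transmits funds internationally' holds; regulatory findings open 0 ≤ 4 → met
5. record-retention policy present → met
6. agent list present → met
7. independent AML audit 164 days ago vs limit 270 → met
8. transaction monitoring calibration 427 days ago vs limit 730 → met
9. condition 'issues stored value' holds; AML compliance program absent → not met
10. FinCEN registration confirmation absent → not met
11. designated compliance officers 3 ≥ 2 → met
Not met: 3, 9, 10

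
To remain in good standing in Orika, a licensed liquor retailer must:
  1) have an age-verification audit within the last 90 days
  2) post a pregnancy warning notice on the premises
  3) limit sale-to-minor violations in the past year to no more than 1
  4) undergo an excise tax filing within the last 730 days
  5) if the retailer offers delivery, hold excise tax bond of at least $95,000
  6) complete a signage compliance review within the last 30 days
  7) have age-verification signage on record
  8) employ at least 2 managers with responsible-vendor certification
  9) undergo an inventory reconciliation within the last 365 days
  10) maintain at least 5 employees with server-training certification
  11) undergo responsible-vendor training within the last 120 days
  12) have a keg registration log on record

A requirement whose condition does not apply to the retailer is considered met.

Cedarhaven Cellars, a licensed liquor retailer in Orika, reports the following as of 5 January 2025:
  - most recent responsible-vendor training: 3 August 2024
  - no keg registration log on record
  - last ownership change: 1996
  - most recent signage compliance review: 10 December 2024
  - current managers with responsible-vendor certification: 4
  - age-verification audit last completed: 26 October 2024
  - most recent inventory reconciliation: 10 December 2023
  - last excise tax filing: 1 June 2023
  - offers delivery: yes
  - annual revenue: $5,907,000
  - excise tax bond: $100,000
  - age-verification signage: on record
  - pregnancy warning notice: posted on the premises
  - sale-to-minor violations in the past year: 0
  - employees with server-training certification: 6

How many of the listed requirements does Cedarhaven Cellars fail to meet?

1. age-verification audit 71 days ago vs limit 90 → met
2. pregnancy warning notice present → met
3. sale-to-minor violations in the past year 0 ≤ 1 → met
4. excise tax filing 584 days ago vs limit 730 → met
5. condition 'offers delivery' holds; excise tax bond $100,000 ≥ $95,000 → met
6. signage compliance review 26 days ago vs limit 30 → met
7. age-verification signage present → met
8. managers with responsible-vendor certification 4 ≥ 2 → met
9. inventory reconciliation 392 days ago vs limit 365 → not met
10. employees with server-training certification 6 ≥ 5 → met
11. responsible-vendor training 155 days ago vs limit 120 → not met
12. keg registration log absent → not met
Not met: 3 of 12

3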